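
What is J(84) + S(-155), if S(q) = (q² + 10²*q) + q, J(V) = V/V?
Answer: 8371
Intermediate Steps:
J(V) = 1
S(q) = q² + 101*q (S(q) = (q² + 100*q) + q = q² + 101*q)
J(84) + S(-155) = 1 - 155*(101 - 155) = 1 - 155*(-54) = 1 + 8370 = 8371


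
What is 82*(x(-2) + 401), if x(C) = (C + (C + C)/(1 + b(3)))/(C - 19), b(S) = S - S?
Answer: 230338/7 ≈ 32905.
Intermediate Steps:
b(S) = 0
x(C) = 3*C/(-19 + C) (x(C) = (C + (C + C)/(1 + 0))/(C - 19) = (C + (2*C)/1)/(-19 + C) = (C + (2*C)*1)/(-19 + C) = (C + 2*C)/(-19 + C) = (3*C)/(-19 + C) = 3*C/(-19 + C))
82*(x(-2) + 401) = 82*(3*(-2)/(-19 - 2) + 401) = 82*(3*(-2)/(-21) + 401) = 82*(3*(-2)*(-1/21) + 401) = 82*(2/7 + 401) = 82*(2809/7) = 230338/7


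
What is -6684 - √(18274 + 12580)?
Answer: -6684 - √30854 ≈ -6859.7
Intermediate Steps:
-6684 - √(18274 + 12580) = -6684 - √30854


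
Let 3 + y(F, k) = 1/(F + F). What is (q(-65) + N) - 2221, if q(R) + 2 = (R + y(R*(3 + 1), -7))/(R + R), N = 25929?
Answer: 1602560961/67600 ≈ 23707.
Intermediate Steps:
y(F, k) = -3 + 1/(2*F) (y(F, k) = -3 + 1/(F + F) = -3 + 1/(2*F))
q(R) = -2 + (-3 + R + 1/(8*R))/(2*R) (q(R) = -2 + (R + (-3 + 1/(2*((R*(3 + 1))))))/(R + R) = -2 + (R + (-3 + 1/(2*((R*4)))))/((2*R)) = -2 + (R + (-3 + 1/(2*((4*R)))))*(1/(2*R)) = -2 + (R + (-3 + (1/(4*R))/2))*(1/(2*R)) = -2 + (R + (-3 + 1/(8*R)))*(1/(2*R)) = -2 + (-3 + R + 1/(8*R))*(1/(2*R)) = -2 + (-3 + R + 1/(8*R))/(2*R))
(q(-65) + N) - 2221 = ((1/16)*(1 - 24*(-65)*(1 - 65))/(-65)² + 25929) - 2221 = ((1/16)*(1/4225)*(1 - 24*(-65)*(-64)) + 25929) - 2221 = ((1/16)*(1/4225)*(1 - 99840) + 25929) - 2221 = ((1/16)*(1/4225)*(-99839) + 25929) - 2221 = (-99839/67600 + 25929) - 2221 = 1752700561/67600 - 2221 = 1602560961/67600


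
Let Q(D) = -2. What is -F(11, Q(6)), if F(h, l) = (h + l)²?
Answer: -81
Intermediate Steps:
-F(11, Q(6)) = -(11 - 2)² = -1*9² = -1*81 = -81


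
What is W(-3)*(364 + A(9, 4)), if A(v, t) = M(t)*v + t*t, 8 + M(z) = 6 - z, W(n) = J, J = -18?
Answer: -5868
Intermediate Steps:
W(n) = -18
M(z) = -2 - z (M(z) = -8 + (6 - z) = -2 - z)
A(v, t) = t² + v*(-2 - t) (A(v, t) = (-2 - t)*v + t*t = v*(-2 - t) + t² = t² + v*(-2 - t))
W(-3)*(364 + A(9, 4)) = -18*(364 + (4² - 1*9*(2 + 4))) = -18*(364 + (16 - 1*9*6)) = -18*(364 + (16 - 54)) = -18*(364 - 38) = -18*326 = -5868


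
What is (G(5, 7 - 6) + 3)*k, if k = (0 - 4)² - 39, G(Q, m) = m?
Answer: -92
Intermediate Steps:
k = -23 (k = (-4)² - 39 = 16 - 39 = -23)
(G(5, 7 - 6) + 3)*k = ((7 - 6) + 3)*(-23) = (1 + 3)*(-23) = 4*(-23) = -92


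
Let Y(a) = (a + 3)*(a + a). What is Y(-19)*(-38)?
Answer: -23104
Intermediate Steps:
Y(a) = 2*a*(3 + a) (Y(a) = (3 + a)*(2*a) = 2*a*(3 + a))
Y(-19)*(-38) = (2*(-19)*(3 - 19))*(-38) = (2*(-19)*(-16))*(-38) = 608*(-38) = -23104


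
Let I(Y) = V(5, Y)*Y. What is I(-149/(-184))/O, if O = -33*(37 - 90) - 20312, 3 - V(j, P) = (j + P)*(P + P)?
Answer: 16166053/57819141376 ≈ 0.00027960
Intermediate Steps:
V(j, P) = 3 - 2*P*(P + j) (V(j, P) = 3 - (j + P)*(P + P) = 3 - (P + j)*2*P = 3 - 2*P*(P + j))
I(Y) = Y*(3 - 10*Y - 2*Y²) (I(Y) = (3 - 2*Y² - 2*Y*5)*Y = (3 - 2*Y² - 10*Y)*Y = (3 - 10*Y - 2*Y²)*Y = Y*(3 - 10*Y - 2*Y²))
O = -18563 (O = -33*(-53) - 20312 = 1749 - 20312 = -18563)
I(-149/(-184))/O = ((-149/(-184))*(3 - (-1490)/(-184) - 2*(-149/(-184))²))/(-18563) = ((-149*(-1/184))*(3 - (-1490)*(-1)/184 - 2*(-149*(-1/184))²))*(-1/18563) = (149*(3 - 10*149/184 - 2*(149/184)²)/184)*(-1/18563) = (149*(3 - 745/92 - 2*22201/33856)/184)*(-1/18563) = (149*(3 - 745/92 - 22201/16928)/184)*(-1/18563) = ((149/184)*(-108497/16928))*(-1/18563) = -16166053/3114752*(-1/18563) = 16166053/57819141376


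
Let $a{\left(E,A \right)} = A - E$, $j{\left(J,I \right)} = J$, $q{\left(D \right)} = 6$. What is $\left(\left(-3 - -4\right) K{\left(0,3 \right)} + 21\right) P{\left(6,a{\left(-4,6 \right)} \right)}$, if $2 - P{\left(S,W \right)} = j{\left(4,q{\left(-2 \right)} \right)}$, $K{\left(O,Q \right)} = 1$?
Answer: $-44$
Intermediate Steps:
$P{\left(S,W \right)} = -2$ ($P{\left(S,W \right)} = 2 - 4 = -2$)
$\left(\left(-3 - -4\right) K{\left(0,3 \right)} + 21\right) P{\left(6,a{\left(-4,6 \right)} \right)} = \left(\left(-3 - -4\right) 1 + 21\right) \left(-2\right) = \left(\left(-3 + 4\right) 1 + 21\right) \left(-2\right) = \left(1 \cdot 1 + 21\right) \left(-2\right) = \left(1 + 21\right) \left(-2\right) = 22 \left(-2\right) = -44$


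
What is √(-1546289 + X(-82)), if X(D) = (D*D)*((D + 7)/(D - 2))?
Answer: I*√75473986/7 ≈ 1241.1*I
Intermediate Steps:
X(D) = D²*(7 + D)/(-2 + D) (X(D) = D²*((7 + D)/(-2 + D)) = D²*(7 + D)/(-2 + D))
√(-1546289 + X(-82)) = √(-1546289 + (-82)²*(7 - 82)/(-2 - 82)) = √(-1546289 + 6724*(-75)/(-84)) = √(-1546289 + 6724*(-1/84)*(-75)) = √(-1546289 + 42025/7) = √(-10781998/7) = I*√75473986/7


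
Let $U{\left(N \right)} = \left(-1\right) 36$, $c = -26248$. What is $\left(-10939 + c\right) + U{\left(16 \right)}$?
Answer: $-37223$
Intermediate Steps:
$U{\left(N \right)} = -36$
$\left(-10939 + c\right) + U{\left(16 \right)} = \left(-10939 - 26248\right) - 36 = -37187 - 36 = -37223$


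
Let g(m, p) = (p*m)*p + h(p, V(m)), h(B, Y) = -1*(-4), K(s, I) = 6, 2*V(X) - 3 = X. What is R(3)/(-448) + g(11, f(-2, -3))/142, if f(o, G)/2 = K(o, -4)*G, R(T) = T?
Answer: 3194027/31808 ≈ 100.42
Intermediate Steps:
V(X) = 3/2 + X/2
h(B, Y) = 4
f(o, G) = 12*G (f(o, G) = 2*(6*G) = 12*G)
g(m, p) = 4 + m*p² (g(m, p) = (p*m)*p + 4 = (m*p)*p + 4 = m*p² + 4 = 4 + m*p²)
R(3)/(-448) + g(11, f(-2, -3))/142 = 3/(-448) + (4 + 11*(12*(-3))²)/142 = 3*(-1/448) + (4 + 11*(-36)²)*(1/142) = -3/448 + (4 + 11*1296)*(1/142) = -3/448 + (4 + 14256)*(1/142) = -3/448 + 14260*(1/142) = -3/448 + 7130/71 = 3194027/31808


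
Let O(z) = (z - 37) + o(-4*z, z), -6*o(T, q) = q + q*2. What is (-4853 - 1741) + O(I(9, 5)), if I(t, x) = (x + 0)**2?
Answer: -13237/2 ≈ -6618.5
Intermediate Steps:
I(t, x) = x**2
o(T, q) = -q/2 (o(T, q) = -(q + q*2)/6 = -(q + 2*q)/6 = -q/2)
O(z) = -37 + z/2 (O(z) = (z - 37) - z/2 = (-37 + z) - z/2 = -37 + z/2)
(-4853 - 1741) + O(I(9, 5)) = (-4853 - 1741) + (-37 + (1/2)*5**2) = -6594 + (-37 + (1/2)*25) = -6594 + (-37 + 25/2) = -6594 - 49/2 = -13237/2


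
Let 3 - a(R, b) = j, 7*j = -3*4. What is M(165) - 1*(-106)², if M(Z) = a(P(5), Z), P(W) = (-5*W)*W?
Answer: -78619/7 ≈ -11231.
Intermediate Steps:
j = -12/7 (j = (-3*4)/7 = (⅐)*(-12) = -12/7 ≈ -1.7143)
P(W) = -5*W²
a(R, b) = 33/7 (a(R, b) = 3 - 1*(-12/7) = 3 + 12/7 = 33/7)
M(Z) = 33/7
M(165) - 1*(-106)² = 33/7 - 1*(-106)² = 33/7 - 1*11236 = 33/7 - 11236 = -78619/7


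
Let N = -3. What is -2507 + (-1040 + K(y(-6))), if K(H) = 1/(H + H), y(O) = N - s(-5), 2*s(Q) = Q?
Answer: -3548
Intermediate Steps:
s(Q) = Q/2
y(O) = -½ (y(O) = -3 - (-5)/2 = -3 - 1*(-5/2) = -3 + 5/2 = -½)
K(H) = 1/(2*H)
-2507 + (-1040 + K(y(-6))) = -2507 + (-1040 + 1/(2*(-½))) = -2507 + (-1040 + (½)*(-2)) = -2507 + (-1040 - 1) = -2507 - 1041 = -3548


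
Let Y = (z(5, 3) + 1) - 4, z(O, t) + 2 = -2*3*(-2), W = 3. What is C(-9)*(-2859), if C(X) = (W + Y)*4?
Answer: -114360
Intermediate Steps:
z(O, t) = 10 (z(O, t) = -2 - 2*3*(-2) = -2 - 6*(-2) = -2 + 12 = 10)
Y = 7 (Y = (10 + 1) - 4 = 11 - 4 = 7)
C(X) = 40 (C(X) = (3 + 7)*4 = 10*4 = 40)
C(-9)*(-2859) = 40*(-2859) = -114360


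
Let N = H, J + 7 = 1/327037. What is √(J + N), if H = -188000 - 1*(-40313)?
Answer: I*√15796345827278049/327037 ≈ 384.31*I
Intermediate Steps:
H = -147687 (H = -188000 + 40313 = -147687)
J = -2289258/327037 (J = -7 + 1/327037 = -2289258/327037 ≈ -7.0000)
N = -147687
√(J + N) = √(-2289258/327037 - 147687) = √(-48301402677/327037) = I*√15796345827278049/327037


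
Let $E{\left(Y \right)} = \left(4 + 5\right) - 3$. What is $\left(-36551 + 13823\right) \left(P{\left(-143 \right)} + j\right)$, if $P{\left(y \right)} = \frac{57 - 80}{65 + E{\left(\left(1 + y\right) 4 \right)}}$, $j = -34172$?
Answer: $\frac{55143469080}{71} \approx 7.7667 \cdot 10^{8}$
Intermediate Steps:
$E{\left(Y \right)} = 6$ ($E{\left(Y \right)} = 9 - 3 = 6$)
$P{\left(y \right)} = - \frac{23}{71}$ ($P{\left(y \right)} = \frac{57 - 80}{65 + 6} = - \frac{23}{71}$)
$\left(-36551 + 13823\right) \left(P{\left(-143 \right)} + j\right) = \left(-36551 + 13823\right) \left(- \frac{23}{71} - 34172\right) = \left(-22728\right) \left(- \frac{2426235}{71}\right) = \frac{55143469080}{71}$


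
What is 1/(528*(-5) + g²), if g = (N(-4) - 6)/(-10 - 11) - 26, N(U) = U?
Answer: -441/876944 ≈ -0.00050288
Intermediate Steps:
g = -536/21 (g = (-4 - 6)/(-10 - 11) - 26 = -10/(-21) - 26 = -10*(-1/21) - 26 = 10/21 - 26 = -536/21 ≈ -25.524)
1/(528*(-5) + g²) = 1/(528*(-5) + (-536/21)²) = 1/(-2640 + 287296/441) = 1/(-876944/441) = -441/876944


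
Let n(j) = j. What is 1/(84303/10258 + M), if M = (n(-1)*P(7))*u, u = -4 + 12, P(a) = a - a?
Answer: 10258/84303 ≈ 0.12168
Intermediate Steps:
P(a) = 0
u = 8
M = 0 (M = -1*0*8 = 0*8 = 0)
1/(84303/10258 + M) = 1/(84303/10258 + 0) = 1/(84303/10258) = 10258/84303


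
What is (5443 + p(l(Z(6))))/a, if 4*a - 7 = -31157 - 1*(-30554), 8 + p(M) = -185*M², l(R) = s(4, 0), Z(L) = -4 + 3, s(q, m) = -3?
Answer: -3770/149 ≈ -25.302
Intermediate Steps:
Z(L) = -1
l(R) = -3
p(M) = -8 - 185*M²
a = -149 (a = 7/4 + (-31157 - 1*(-30554))/4 = 7/4 + (-31157 + 30554)/4 = 7/4 + (¼)*(-603) = 7/4 - 603/4 = -149)
(5443 + p(l(Z(6))))/a = (5443 + (-8 - 185*(-3)²))/(-149) = (5443 + (-8 - 185*9))*(-1/149) = (5443 + (-8 - 1665))*(-1/149) = (5443 - 1673)*(-1/149) = 3770*(-1/149) = -3770/149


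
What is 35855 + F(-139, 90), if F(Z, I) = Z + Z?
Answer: 35577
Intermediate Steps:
F(Z, I) = 2*Z
35855 + F(-139, 90) = 35855 + 2*(-139) = 35855 - 278 = 35577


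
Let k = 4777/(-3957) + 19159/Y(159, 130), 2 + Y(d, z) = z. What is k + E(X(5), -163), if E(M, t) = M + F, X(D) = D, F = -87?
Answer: 33668035/506496 ≈ 66.472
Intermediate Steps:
Y(d, z) = -2 + z
E(M, t) = -87 + M (E(M, t) = M - 87 = -87 + M)
k = 75200707/506496 (k = 4777/(-3957) + 19159/(-2 + 130) = 4777*(-1/3957) + 19159/128 = -4777/3957 + 19159*(1/128) = -4777/3957 + 19159/128 = 75200707/506496 ≈ 148.47)
k + E(X(5), -163) = 75200707/506496 + (-87 + 5) = 75200707/506496 - 82 = 33668035/506496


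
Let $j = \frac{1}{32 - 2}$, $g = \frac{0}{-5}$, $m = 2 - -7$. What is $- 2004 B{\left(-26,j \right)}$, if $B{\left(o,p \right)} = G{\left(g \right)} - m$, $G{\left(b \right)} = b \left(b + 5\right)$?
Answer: $18036$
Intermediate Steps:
$m = 9$ ($m = 2 + 7 = 9$)
$g = 0$ ($g = 0 \left(- \frac{1}{5}\right) = 0$)
$G{\left(b \right)} = b \left(5 + b\right)$
$j = \frac{1}{30} \approx 0.033333$
$B{\left(o,p \right)} = -9$ ($B{\left(o,p \right)} = 0 \left(5 + 0\right) - 9 = 0 \cdot 5 - 9 = 0 - 9 = -9$)
$- 2004 B{\left(-26,j \right)} = \left(-2004\right) \left(-9\right) = 18036$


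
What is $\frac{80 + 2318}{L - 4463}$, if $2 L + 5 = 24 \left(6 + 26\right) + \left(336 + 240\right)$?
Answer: $- \frac{4796}{7587} \approx -0.63213$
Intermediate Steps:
$L = \frac{1339}{2}$ ($L = - \frac{5}{2} + \frac{24 \left(6 + 26\right) + \left(336 + 240\right)}{2} = - \frac{5}{2} + \frac{24 \cdot 32 + 576}{2} = - \frac{5}{2} + \frac{768 + 576}{2} = - \frac{5}{2} + \frac{1}{2} \cdot 1344 = - \frac{5}{2} + 672 = \frac{1339}{2} \approx 669.5$)
$\frac{80 + 2318}{L - 4463} = \frac{80 + 2318}{\frac{1339}{2} - 4463} = \frac{2398}{- \frac{7587}{2}} = 2398 \left(- \frac{2}{7587}\right) = - \frac{4796}{7587}$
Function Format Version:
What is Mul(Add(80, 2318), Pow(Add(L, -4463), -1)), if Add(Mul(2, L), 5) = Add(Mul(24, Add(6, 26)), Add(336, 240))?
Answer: Rational(-4796, 7587) ≈ -0.63213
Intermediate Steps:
L = Rational(1339, 2) (L = Add(Rational(-5, 2), Mul(Rational(1, 2), Add(Mul(24, Add(6, 26)), Add(336, 240)))) = Add(Rational(-5, 2), Mul(Rational(1, 2), Add(Mul(24, 32), 576))) = Add(Rational(-5, 2), Mul(Rational(1, 2), Add(768, 576))) = Add(Rational(-5, 2), Mul(Rational(1, 2), 1344)) = Add(Rational(-5, 2), 672) = Rational(1339, 2) ≈ 669.50)
Mul(Add(80, 2318), Pow(Add(L, -4463), -1)) = Mul(Add(80, 2318), Pow(Add(Rational(1339, 2), -4463), -1)) = Mul(2398, Pow(Rational(-7587, 2), -1)) = Mul(2398, Rational(-2, 7587)) = Rational(-4796, 7587)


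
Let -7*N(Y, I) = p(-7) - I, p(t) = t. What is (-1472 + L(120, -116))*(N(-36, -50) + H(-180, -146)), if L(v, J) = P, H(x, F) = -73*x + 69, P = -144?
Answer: -149350720/7 ≈ -2.1336e+7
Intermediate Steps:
H(x, F) = 69 - 73*x
N(Y, I) = 1 + I/7 (N(Y, I) = -(-7 - I)/7 = 1 + I/7)
L(v, J) = -144
(-1472 + L(120, -116))*(N(-36, -50) + H(-180, -146)) = (-1472 - 144)*((1 + (1/7)*(-50)) + (69 - 73*(-180))) = -1616*((1 - 50/7) + (69 + 13140)) = -1616*(-43/7 + 13209) = -1616*92420/7 = -149350720/7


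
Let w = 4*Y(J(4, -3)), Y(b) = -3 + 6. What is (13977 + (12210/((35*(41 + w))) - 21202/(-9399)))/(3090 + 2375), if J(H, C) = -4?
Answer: 48769022633/19056613485 ≈ 2.5592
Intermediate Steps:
Y(b) = 3
w = 12 (w = 4*3 = 12)
(13977 + (12210/((35*(41 + w))) - 21202/(-9399)))/(3090 + 2375) = (13977 + (12210/((35*(41 + 12))) - 21202/(-9399)))/(3090 + 2375) = (13977 + (12210/((35*53)) - 21202*(-1/9399)))/5465 = (13977 + (12210/1855 + 21202/9399))*(1/5465) = (13977 + (12210*(1/1855) + 21202/9399))*(1/5465) = (13977 + (2442/371 + 21202/9399))*(1/5465) = (13977 + 30818300/3487029)*(1/5465) = (48769022633/3487029)*(1/5465) = 48769022633/19056613485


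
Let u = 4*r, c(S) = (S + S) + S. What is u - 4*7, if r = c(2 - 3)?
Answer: -40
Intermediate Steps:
c(S) = 3*S (c(S) = 2*S + S = 3*S)
r = -3 (r = 3*(2 - 3) = 3*(-1) = -3)
u = -12 (u = 4*(-3) = -12)
u - 4*7 = -12 - 4*7 = -12 - 28 = -40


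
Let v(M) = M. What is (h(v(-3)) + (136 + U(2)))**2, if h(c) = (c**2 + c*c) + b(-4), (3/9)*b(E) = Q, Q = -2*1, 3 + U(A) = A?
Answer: 21609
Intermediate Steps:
U(A) = -3 + A
Q = -2
b(E) = -6 (b(E) = 3*(-2) = -6)
h(c) = -6 + 2*c**2 (h(c) = (c**2 + c*c) - 6 = (c**2 + c**2) - 6 = 2*c**2 - 6 = -6 + 2*c**2)
(h(v(-3)) + (136 + U(2)))**2 = ((-6 + 2*(-3)**2) + (136 + (-3 + 2)))**2 = ((-6 + 2*9) + (136 - 1))**2 = ((-6 + 18) + 135)**2 = (12 + 135)**2 = 147**2 = 21609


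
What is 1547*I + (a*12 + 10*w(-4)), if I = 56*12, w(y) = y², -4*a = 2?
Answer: 1039738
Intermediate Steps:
a = -½ (a = -¼*2 = -½ ≈ -0.50000)
I = 672
1547*I + (a*12 + 10*w(-4)) = 1547*672 + (-½*12 + 10*(-4)²) = 1039584 + (-6 + 10*16) = 1039584 + (-6 + 160) = 1039584 + 154 = 1039738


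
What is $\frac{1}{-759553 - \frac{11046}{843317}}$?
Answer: $- \frac{843317}{640543968347} \approx -1.3166 \cdot 10^{-6}$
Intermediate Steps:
$\frac{1}{-759553 - \frac{11046}{843317}} = \frac{1}{- \frac{640543968347}{843317}} = - \frac{843317}{640543968347}$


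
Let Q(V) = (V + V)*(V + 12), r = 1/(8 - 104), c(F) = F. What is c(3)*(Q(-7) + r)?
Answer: -6721/32 ≈ -210.03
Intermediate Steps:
r = -1/96 (r = 1/(-96) = -1/96 ≈ -0.010417)
Q(V) = 2*V*(12 + V) (Q(V) = (2*V)*(12 + V) = 2*V*(12 + V))
c(3)*(Q(-7) + r) = 3*(2*(-7)*(12 - 7) - 1/96) = 3*(2*(-7)*5 - 1/96) = 3*(-70 - 1/96) = 3*(-6721/96) = -6721/32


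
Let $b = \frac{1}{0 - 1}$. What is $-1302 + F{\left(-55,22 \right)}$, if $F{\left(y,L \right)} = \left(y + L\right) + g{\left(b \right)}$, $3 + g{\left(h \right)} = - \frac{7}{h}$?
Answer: $-1331$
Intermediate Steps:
$b = -1$ ($b = \frac{1}{-1} = -1$)
$g{\left(h \right)} = -3 - \frac{7}{h}$
$F{\left(y,L \right)} = 4 + L + y$ ($F{\left(y,L \right)} = \left(y + L\right) - \left(3 + \frac{7}{-1}\right) = \left(L + y\right) - -4 = \left(L + y\right) + \left(-3 + 7\right) = \left(L + y\right) + 4 = 4 + L + y$)
$-1302 + F{\left(-55,22 \right)} = -1302 + \left(4 + 22 - 55\right) = -1302 - 29 = -1331$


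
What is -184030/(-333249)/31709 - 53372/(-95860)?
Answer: 20142827393359/36176853749295 ≈ 0.55679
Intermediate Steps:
-184030/(-333249)/31709 - 53372/(-95860) = -184030*(-1/333249)*(1/31709) - 53372*(-1/95860) = (26290/47607)*(1/31709) + 13343/23965 = 26290/1509570363 + 13343/23965 = 20142827393359/36176853749295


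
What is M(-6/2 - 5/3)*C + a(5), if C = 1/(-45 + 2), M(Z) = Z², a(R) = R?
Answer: 1739/387 ≈ 4.4935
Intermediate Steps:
C = -1/43 (C = 1/(-43) = -1/43 ≈ -0.023256)
M(-6/2 - 5/3)*C + a(5) = (-6/2 - 5/3)²*(-1/43) + 5 = (-6*½ - 5*⅓)²*(-1/43) + 5 = (-3 - 5/3)²*(-1/43) + 5 = (-14/3)²*(-1/43) + 5 = (196/9)*(-1/43) + 5 = -196/387 + 5 = 1739/387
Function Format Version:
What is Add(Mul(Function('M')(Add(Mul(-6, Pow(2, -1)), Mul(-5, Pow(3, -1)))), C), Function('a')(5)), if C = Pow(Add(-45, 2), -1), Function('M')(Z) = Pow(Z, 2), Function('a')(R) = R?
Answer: Rational(1739, 387) ≈ 4.4935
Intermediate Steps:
C = Rational(-1, 43) (C = Pow(-43, -1) = Rational(-1, 43) ≈ -0.023256)
Add(Mul(Function('M')(Add(Mul(-6, Pow(2, -1)), Mul(-5, Pow(3, -1)))), C), Function('a')(5)) = Add(Mul(Pow(Add(Mul(-6, Pow(2, -1)), Mul(-5, Pow(3, -1))), 2), Rational(-1, 43)), 5) = Add(Mul(Pow(Add(Mul(-6, Rational(1, 2)), Mul(-5, Rational(1, 3))), 2), Rational(-1, 43)), 5) = Add(Mul(Pow(Add(-3, Rational(-5, 3)), 2), Rational(-1, 43)), 5) = Add(Mul(Pow(Rational(-14, 3), 2), Rational(-1, 43)), 5) = Add(Mul(Rational(196, 9), Rational(-1, 43)), 5) = Add(Rational(-196, 387), 5) = Rational(1739, 387)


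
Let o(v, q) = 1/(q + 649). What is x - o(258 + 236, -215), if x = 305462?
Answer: 132570507/434 ≈ 3.0546e+5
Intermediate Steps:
o(v, q) = 1/(649 + q)
x - o(258 + 236, -215) = 305462 - 1/(649 - 215) = 305462 - 1/434 = 132570507/434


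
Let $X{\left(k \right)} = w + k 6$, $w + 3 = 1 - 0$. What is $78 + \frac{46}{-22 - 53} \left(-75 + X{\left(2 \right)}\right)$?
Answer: $\frac{1768}{15} \approx 117.87$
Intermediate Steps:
$w = -2$ ($w = -3 + \left(1 - 0\right) = -3 + \left(1 + 0\right) = -3 + 1 = -2$)
$X{\left(k \right)} = -2 + 6 k$ ($X{\left(k \right)} = -2 + k 6 = -2 + 6 k$)
$78 + \frac{46}{-22 - 53} \left(-75 + X{\left(2 \right)}\right) = 78 + \frac{46}{-22 - 53} \left(-75 + \left(-2 + 6 \cdot 2\right)\right) = 78 + \frac{46}{-75} \left(-75 + \left(-2 + 12\right)\right) = 78 + 46 \left(- \frac{1}{75}\right) \left(-75 + 10\right) = 78 - - \frac{598}{15} = 78 + \frac{598}{15} = \frac{1768}{15}$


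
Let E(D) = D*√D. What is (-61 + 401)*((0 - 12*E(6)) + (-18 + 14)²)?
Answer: 5440 - 24480*√6 ≈ -54524.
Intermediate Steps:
E(D) = D^(3/2)
(-61 + 401)*((0 - 12*E(6)) + (-18 + 14)²) = (-61 + 401)*((0 - 72*√6) + (-18 + 14)²) = 340*((0 - 72*√6) + (-4)²) = 340*((0 - 72*√6) + 16) = 340*(-72*√6 + 16) = 340*(16 - 72*√6) = 5440 - 24480*√6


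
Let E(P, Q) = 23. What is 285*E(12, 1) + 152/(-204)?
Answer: 334267/51 ≈ 6554.3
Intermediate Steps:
285*E(12, 1) + 152/(-204) = 285*23 + 152/(-204) = 6555 + 152*(-1/204) = 6555 - 38/51 = 334267/51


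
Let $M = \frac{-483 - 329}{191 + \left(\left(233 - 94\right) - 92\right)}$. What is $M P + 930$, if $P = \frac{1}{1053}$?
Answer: $\frac{16647872}{17901} \approx 930.0$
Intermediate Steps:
$P = \frac{1}{1053} \approx 0.00094967$
$M = - \frac{58}{17}$ ($M = \frac{-483 + \left(-377 + 48\right)}{191 + \left(139 - 92\right)} = \frac{-483 - 329}{191 + 47} = - \frac{812}{238} = \left(-812\right) \frac{1}{238} = - \frac{58}{17} \approx -3.4118$)
$M P + 930 = \left(- \frac{58}{17}\right) \frac{1}{1053} + 930 = - \frac{58}{17901} + 930 = \frac{16647872}{17901}$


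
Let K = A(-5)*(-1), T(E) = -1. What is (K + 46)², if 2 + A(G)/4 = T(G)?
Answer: 3364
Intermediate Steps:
A(G) = -12 (A(G) = -8 + 4*(-1) = -8 - 4 = -12)
K = 12 (K = -12*(-1) = 12)
(K + 46)² = (12 + 46)² = 58² = 3364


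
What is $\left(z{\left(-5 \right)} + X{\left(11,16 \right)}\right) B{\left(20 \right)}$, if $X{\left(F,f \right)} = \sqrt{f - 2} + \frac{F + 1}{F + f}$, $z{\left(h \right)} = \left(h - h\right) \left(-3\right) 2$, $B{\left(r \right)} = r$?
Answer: $\frac{80}{9} + 20 \sqrt{14} \approx 83.722$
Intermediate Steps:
$z{\left(h \right)} = 0$ ($z{\left(h \right)} = 0 \left(-3\right) 2 = 0 \cdot 2 = 0$)
$X{\left(F,f \right)} = \sqrt{-2 + f} + \frac{1 + F}{F + f}$
$\left(z{\left(-5 \right)} + X{\left(11,16 \right)}\right) B{\left(20 \right)} = \left(0 + \frac{1 + 11 + 11 \sqrt{-2 + 16} + 16 \sqrt{-2 + 16}}{11 + 16}\right) 20 = \left(0 + \frac{1 + 11 + 11 \sqrt{14} + 16 \sqrt{14}}{27}\right) 20 = \left(0 + \frac{12 + 27 \sqrt{14}}{27}\right) 20 = \left(0 + \left(\frac{4}{9} + \sqrt{14}\right)\right) 20 = \left(\frac{4}{9} + \sqrt{14}\right) 20 = \frac{80}{9} + 20 \sqrt{14}$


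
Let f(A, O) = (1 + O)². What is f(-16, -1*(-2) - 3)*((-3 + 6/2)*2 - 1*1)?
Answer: 0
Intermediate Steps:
f(-16, -1*(-2) - 3)*((-3 + 6/2)*2 - 1*1) = (1 + (-1*(-2) - 3))²*((-3 + 6/2)*2 - 1*1) = (1 + (2 - 3))²*((-3 + 6*(½))*2 - 1) = (1 - 1)²*((-3 + 3)*2 - 1) = 0²*(0*2 - 1) = 0*(0 - 1) = 0*(-1) = 0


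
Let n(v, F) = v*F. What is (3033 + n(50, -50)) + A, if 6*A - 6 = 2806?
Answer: 3005/3 ≈ 1001.7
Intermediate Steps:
A = 1406/3 (A = 1 + (⅙)*2806 = 1 + 1403/3 = 1406/3 ≈ 468.67)
n(v, F) = F*v
(3033 + n(50, -50)) + A = (3033 - 50*50) + 1406/3 = (3033 - 2500) + 1406/3 = 533 + 1406/3 = 3005/3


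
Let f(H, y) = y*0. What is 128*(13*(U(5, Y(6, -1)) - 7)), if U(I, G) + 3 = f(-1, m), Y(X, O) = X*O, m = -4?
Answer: -16640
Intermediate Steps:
Y(X, O) = O*X
f(H, y) = 0
U(I, G) = -3 (U(I, G) = -3 + 0 = -3)
128*(13*(U(5, Y(6, -1)) - 7)) = 128*(13*(-3 - 7)) = 128*(13*(-10)) = 128*(-130) = -16640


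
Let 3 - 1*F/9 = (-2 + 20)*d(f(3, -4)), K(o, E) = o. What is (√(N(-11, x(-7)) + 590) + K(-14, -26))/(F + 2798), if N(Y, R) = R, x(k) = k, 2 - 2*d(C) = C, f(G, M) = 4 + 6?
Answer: -14/3473 + √583/3473 ≈ 0.0029212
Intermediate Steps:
f(G, M) = 10
d(C) = 1 - C/2
F = 675 (F = 27 - 9*(-2 + 20)*(1 - ½*10) = 27 - 162*(1 - 5) = 27 - 162*(-4) = 27 - 9*(-72) = 27 + 648 = 675)
(√(N(-11, x(-7)) + 590) + K(-14, -26))/(F + 2798) = (√(-7 + 590) - 14)/(675 + 2798) = (√583 - 14)/3473 = (-14 + √583)*(1/3473) = -14/3473 + √583/3473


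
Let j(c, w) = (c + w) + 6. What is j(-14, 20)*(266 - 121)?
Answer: 1740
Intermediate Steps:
j(c, w) = 6 + c + w
j(-14, 20)*(266 - 121) = (6 - 14 + 20)*(266 - 121) = 12*145 = 1740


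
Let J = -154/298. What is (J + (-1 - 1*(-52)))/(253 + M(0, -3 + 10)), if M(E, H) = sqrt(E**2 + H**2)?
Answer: 3761/19370 ≈ 0.19417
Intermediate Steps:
J = -77/149 (J = -154*1/298 = -77/149 ≈ -0.51678)
(J + (-1 - 1*(-52)))/(253 + M(0, -3 + 10)) = (-77/149 + (-1 - 1*(-52)))/(253 + sqrt(0**2 + (-3 + 10)**2)) = (-77/149 + (-1 + 52))/(253 + sqrt(0 + 7**2)) = (-77/149 + 51)/(253 + sqrt(0 + 49)) = 7522/(149*(253 + sqrt(49))) = 7522/(149*(253 + 7)) = (7522/149)/260 = (7522/149)*(1/260) = 3761/19370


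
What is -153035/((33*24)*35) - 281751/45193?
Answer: -2945249695/250549992 ≈ -11.755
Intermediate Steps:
-153035/((33*24)*35) - 281751/45193 = -153035/(792*35) - 281751*1/45193 = -153035/27720 - 281751/45193 = -153035*1/27720 - 281751/45193 = -30607/5544 - 281751/45193 = -2945249695/250549992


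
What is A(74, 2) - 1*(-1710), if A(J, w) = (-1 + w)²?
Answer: 1711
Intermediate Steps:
A(74, 2) - 1*(-1710) = (-1 + 2)² - 1*(-1710) = 1² + 1710 = 1 + 1710 = 1711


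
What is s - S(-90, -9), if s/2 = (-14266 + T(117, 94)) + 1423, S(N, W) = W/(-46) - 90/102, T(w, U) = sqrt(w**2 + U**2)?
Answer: -20085915/782 + 10*sqrt(901) ≈ -25385.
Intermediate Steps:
T(w, U) = sqrt(U**2 + w**2)
S(N, W) = -15/17 - W/46 (S(N, W) = W*(-1/46) - 90*1/102 = -W/46 - 15/17 = -15/17 - W/46)
s = -25686 + 10*sqrt(901) (s = 2*((-14266 + sqrt(94**2 + 117**2)) + 1423) = 2*((-14266 + sqrt(8836 + 13689)) + 1423) = 2*((-14266 + sqrt(22525)) + 1423) = 2*((-14266 + 5*sqrt(901)) + 1423) = 2*(-12843 + 5*sqrt(901)) = -25686 + 10*sqrt(901) ≈ -25386.)
s - S(-90, -9) = (-25686 + 10*sqrt(901)) - (-15/17 - 1/46*(-9)) = (-25686 + 10*sqrt(901)) - (-15/17 + 9/46) = (-25686 + 10*sqrt(901)) - 1*(-537/782) = (-25686 + 10*sqrt(901)) + 537/782 = -20085915/782 + 10*sqrt(901)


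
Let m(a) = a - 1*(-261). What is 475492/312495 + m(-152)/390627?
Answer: 61924691813/40689661455 ≈ 1.5219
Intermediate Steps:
m(a) = 261 + a (m(a) = a + 261 = 261 + a)
475492/312495 + m(-152)/390627 = 475492/312495 + (261 - 152)/390627 = 475492*(1/312495) + 109*(1/390627) = 475492/312495 + 109/390627 = 61924691813/40689661455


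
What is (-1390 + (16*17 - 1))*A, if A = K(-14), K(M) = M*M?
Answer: -219324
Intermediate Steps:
K(M) = M²
A = 196 (A = (-14)² = 196)
(-1390 + (16*17 - 1))*A = (-1390 + (16*17 - 1))*196 = (-1390 + (272 - 1))*196 = (-1390 + 271)*196 = -1119*196 = -219324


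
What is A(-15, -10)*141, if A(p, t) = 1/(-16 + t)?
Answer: -141/26 ≈ -5.4231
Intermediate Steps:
A(-15, -10)*141 = 141/(-16 - 10) = 141/(-26) = -1/26*141 = -141/26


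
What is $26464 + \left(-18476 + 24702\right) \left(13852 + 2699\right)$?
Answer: $103072990$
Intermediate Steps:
$26464 + \left(-18476 + 24702\right) \left(13852 + 2699\right) = 26464 + 6226 \cdot 16551 = 26464 + 103046526 = 103072990$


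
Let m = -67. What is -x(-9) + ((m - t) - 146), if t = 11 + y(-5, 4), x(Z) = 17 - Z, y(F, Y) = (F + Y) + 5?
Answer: -254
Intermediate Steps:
y(F, Y) = 5 + F + Y
t = 15 (t = 11 + (5 - 5 + 4) = 11 + 4 = 15)
-x(-9) + ((m - t) - 146) = -(17 - 1*(-9)) + ((-67 - 1*15) - 146) = -(17 + 9) + ((-67 - 15) - 146) = -1*26 + (-82 - 146) = -26 - 228 = -254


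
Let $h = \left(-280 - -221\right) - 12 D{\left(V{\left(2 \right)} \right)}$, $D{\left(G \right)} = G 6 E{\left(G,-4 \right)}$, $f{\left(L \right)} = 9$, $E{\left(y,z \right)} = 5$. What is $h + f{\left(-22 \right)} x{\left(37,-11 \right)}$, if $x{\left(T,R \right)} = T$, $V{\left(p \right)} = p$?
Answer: $-446$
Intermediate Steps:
$D{\left(G \right)} = 30 G$ ($D{\left(G \right)} = G 6 \cdot 5 = 6 G 5 = 30 G$)
$h = -779$ ($h = \left(-280 - -221\right) - 12 \cdot 30 \cdot 2 = \left(-280 + 221\right) - 720 = -59 - 720 = -779$)
$h + f{\left(-22 \right)} x{\left(37,-11 \right)} = -779 + 9 \cdot 37 = -779 + 333 = -446$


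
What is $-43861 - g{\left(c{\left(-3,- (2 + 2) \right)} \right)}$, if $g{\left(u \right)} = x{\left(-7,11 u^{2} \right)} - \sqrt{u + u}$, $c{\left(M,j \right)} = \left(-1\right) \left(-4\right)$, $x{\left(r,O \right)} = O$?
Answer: $-44037 + 2 \sqrt{2} \approx -44034.0$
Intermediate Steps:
$c{\left(M,j \right)} = 4$
$g{\left(u \right)} = 11 u^{2} - \sqrt{2} \sqrt{u}$ ($g{\left(u \right)} = 11 u^{2} - \sqrt{u + u} = 11 u^{2} - \sqrt{2 u} = 11 u^{2} - \sqrt{2} \sqrt{u}$)
$-43861 - g{\left(c{\left(-3,- (2 + 2) \right)} \right)} = -43861 - \left(11 \cdot 4^{2} - \sqrt{2} \sqrt{4}\right) = -43861 - \left(11 \cdot 16 - \sqrt{2} \cdot 2\right) = -43861 - \left(176 - 2 \sqrt{2}\right) = -44037 + 2 \sqrt{2}$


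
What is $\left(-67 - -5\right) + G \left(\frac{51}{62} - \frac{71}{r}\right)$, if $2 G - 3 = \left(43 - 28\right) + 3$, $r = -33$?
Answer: $- \frac{41973}{1364} \approx -30.772$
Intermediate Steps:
$G = \frac{21}{2}$ ($G = \frac{3}{2} + \frac{\left(43 - 28\right) + 3}{2} = \frac{3}{2} + \frac{15 + 3}{2} = \frac{3}{2} + \frac{1}{2} \cdot 18 = \frac{3}{2} + 9 = \frac{21}{2} \approx 10.5$)
$\left(-67 - -5\right) + G \left(\frac{51}{62} - \frac{71}{r}\right) = \left(-67 - -5\right) + \frac{21 \left(\frac{51}{62} - \frac{71}{-33}\right)}{2} = \left(-67 + 5\right) + \frac{21 \left(51 \cdot \frac{1}{62} - - \frac{71}{33}\right)}{2} = -62 + \frac{21 \left(\frac{51}{62} + \frac{71}{33}\right)}{2} = -62 + \frac{21}{2} \cdot \frac{6085}{2046} = -62 + \frac{42595}{1364} = - \frac{41973}{1364}$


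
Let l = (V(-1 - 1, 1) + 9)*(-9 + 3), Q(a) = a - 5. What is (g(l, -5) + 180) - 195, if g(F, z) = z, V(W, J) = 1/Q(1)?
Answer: -20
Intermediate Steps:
Q(a) = -5 + a
V(W, J) = -¼ (V(W, J) = 1/(-5 + 1) = 1/(-4) = -¼)
l = -105/2 (l = (-¼ + 9)*(-9 + 3) = (35/4)*(-6) = -105/2 ≈ -52.500)
(g(l, -5) + 180) - 195 = (-5 + 180) - 195 = 175 - 195 = -20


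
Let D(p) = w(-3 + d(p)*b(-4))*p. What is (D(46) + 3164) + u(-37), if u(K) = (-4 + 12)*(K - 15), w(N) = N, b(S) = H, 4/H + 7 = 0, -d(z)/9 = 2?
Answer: 21582/7 ≈ 3083.1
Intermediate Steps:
d(z) = -18 (d(z) = -9*2 = -18)
H = -4/7 (H = 4/(-7 + 0) = 4/(-7) = 4*(-1/7) = -4/7 ≈ -0.57143)
b(S) = -4/7
u(K) = -120 + 8*K (u(K) = 8*(-15 + K) = -120 + 8*K)
D(p) = 51*p/7 (D(p) = (-3 - 18*(-4/7))*p = (-3 + 72/7)*p = 51*p/7)
(D(46) + 3164) + u(-37) = ((51/7)*46 + 3164) + (-120 + 8*(-37)) = (2346/7 + 3164) + (-120 - 296) = 24494/7 - 416 = 21582/7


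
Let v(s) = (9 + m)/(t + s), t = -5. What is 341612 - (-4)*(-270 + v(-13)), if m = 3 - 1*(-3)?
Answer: 1021586/3 ≈ 3.4053e+5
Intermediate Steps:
m = 6 (m = 3 + 3 = 6)
v(s) = 15/(-5 + s) (v(s) = (9 + 6)/(-5 + s) = 15/(-5 + s))
341612 - (-4)*(-270 + v(-13)) = 341612 - (-4)*(-270 + 15/(-5 - 13)) = 341612 - (-4)*(-270 + 15/(-18)) = 341612 - (-4)*(-270 + 15*(-1/18)) = 341612 - (-4)*(-270 - ⅚) = 341612 - (-4)*(-1625)/6 = 341612 - 1*3250/3 = 341612 - 3250/3 = 1021586/3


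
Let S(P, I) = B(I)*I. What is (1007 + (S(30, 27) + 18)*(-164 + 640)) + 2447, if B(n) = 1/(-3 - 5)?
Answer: 20831/2 ≈ 10416.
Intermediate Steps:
B(n) = -⅛ (B(n) = 1/(-8) = -⅛)
S(P, I) = -I/8
(1007 + (S(30, 27) + 18)*(-164 + 640)) + 2447 = (1007 + (-⅛*27 + 18)*(-164 + 640)) + 2447 = (1007 + (-27/8 + 18)*476) + 2447 = (1007 + (117/8)*476) + 2447 = (1007 + 13923/2) + 2447 = 15937/2 + 2447 = 20831/2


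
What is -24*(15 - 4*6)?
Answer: 216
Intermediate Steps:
-24*(15 - 4*6) = -24*(15 - 24) = -24*(-9) = 216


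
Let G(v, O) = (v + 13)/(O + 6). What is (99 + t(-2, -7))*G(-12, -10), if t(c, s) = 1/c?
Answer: -197/8 ≈ -24.625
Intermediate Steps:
G(v, O) = (13 + v)/(6 + O)
(99 + t(-2, -7))*G(-12, -10) = (99 + 1/(-2))*((13 - 12)/(6 - 10)) = (99 - 1/2)*(1/(-4)) = 197*(-1/4*1)/2 = (197/2)*(-1/4) = -197/8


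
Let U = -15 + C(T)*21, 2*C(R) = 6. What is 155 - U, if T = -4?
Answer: 107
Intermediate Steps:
C(R) = 3 (C(R) = (½)*6 = 3)
U = 48 (U = -15 + 3*21 = -15 + 63 = 48)
155 - U = 155 - 1*48 = 155 - 48 = 107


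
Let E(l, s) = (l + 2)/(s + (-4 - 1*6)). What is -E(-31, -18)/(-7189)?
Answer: 29/201292 ≈ 0.00014407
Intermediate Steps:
E(l, s) = (2 + l)/(-10 + s) (E(l, s) = (2 + l)/(s + (-4 - 6)) = (2 + l)/(s - 10) = (2 + l)/(-10 + s))
-E(-31, -18)/(-7189) = -(2 - 31)/(-10 - 18)/(-7189) = --29/(-28)*(-1)/7189 = -(-1/28*(-29))*(-1)/7189 = -29*(-1)/(28*7189) = -1*(-29/201292) = 29/201292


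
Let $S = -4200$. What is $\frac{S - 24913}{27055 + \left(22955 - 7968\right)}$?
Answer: $- \frac{4159}{6006} \approx -0.69247$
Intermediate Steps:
$\frac{S - 24913}{27055 + \left(22955 - 7968\right)} = \frac{-4200 - 24913}{27055 + \left(22955 - 7968\right)} = - \frac{29113}{27055 + \left(22955 - 7968\right)} = - \frac{29113}{27055 + 14987} = - \frac{29113}{42042} = \left(-29113\right) \frac{1}{42042} = - \frac{4159}{6006}$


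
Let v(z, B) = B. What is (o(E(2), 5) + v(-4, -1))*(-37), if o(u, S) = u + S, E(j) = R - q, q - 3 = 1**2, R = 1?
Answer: -37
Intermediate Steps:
q = 4 (q = 3 + 1**2 = 3 + 1 = 4)
E(j) = -3 (E(j) = 1 - 1*4 = 1 - 4 = -3)
o(u, S) = S + u
(o(E(2), 5) + v(-4, -1))*(-37) = ((5 - 3) - 1)*(-37) = (2 - 1)*(-37) = 1*(-37) = -37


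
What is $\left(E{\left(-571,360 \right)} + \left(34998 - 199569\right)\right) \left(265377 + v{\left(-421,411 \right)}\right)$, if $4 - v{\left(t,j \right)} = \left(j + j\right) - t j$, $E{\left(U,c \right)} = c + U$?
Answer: $-15082166896$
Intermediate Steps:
$E{\left(U,c \right)} = U + c$
$v{\left(t,j \right)} = 4 - 2 j + j t$ ($v{\left(t,j \right)} = 4 - \left(\left(j + j\right) - t j\right) = 4 - \left(2 j - j t\right) = 4 + \left(- 2 j + j t\right) = 4 - 2 j + j t$)
$\left(E{\left(-571,360 \right)} + \left(34998 - 199569\right)\right) \left(265377 + v{\left(-421,411 \right)}\right) = \left(\left(-571 + 360\right) + \left(34998 - 199569\right)\right) \left(265377 + \left(4 - 822 + 411 \left(-421\right)\right)\right) = \left(-211 + \left(34998 - 199569\right)\right) \left(265377 - 173849\right) = \left(-211 - 164571\right) \left(265377 - 173849\right) = \left(-164782\right) 91528 = -15082166896$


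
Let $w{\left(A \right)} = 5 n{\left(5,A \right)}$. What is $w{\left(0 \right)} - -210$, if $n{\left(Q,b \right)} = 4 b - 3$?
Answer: $195$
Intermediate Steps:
$n{\left(Q,b \right)} = -3 + 4 b$
$w{\left(A \right)} = -15 + 20 A$ ($w{\left(A \right)} = 5 \left(-3 + 4 A\right) = -15 + 20 A$)
$w{\left(0 \right)} - -210 = \left(-15 + 20 \cdot 0\right) - -210 = \left(-15 + 0\right) + 210 = -15 + 210 = 195$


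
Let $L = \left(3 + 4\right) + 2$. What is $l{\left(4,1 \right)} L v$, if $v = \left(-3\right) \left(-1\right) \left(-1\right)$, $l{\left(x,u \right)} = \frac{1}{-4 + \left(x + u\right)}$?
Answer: $-27$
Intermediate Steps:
$l{\left(x,u \right)} = \frac{1}{-4 + u + x}$ ($l{\left(x,u \right)} = \frac{1}{-4 + \left(u + x\right)} = \frac{1}{-4 + u + x}$)
$L = 9$ ($L = 7 + 2 = 9$)
$v = -3$ ($v = 3 \left(-1\right) = -3$)
$l{\left(4,1 \right)} L v = \frac{1}{-4 + 1 + 4} \cdot 9 \left(-3\right) = 1^{-1} \cdot 9 \left(-3\right) = 1 \cdot 9 \left(-3\right) = 9 \left(-3\right) = -27$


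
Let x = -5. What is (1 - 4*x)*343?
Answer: 7203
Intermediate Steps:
(1 - 4*x)*343 = (1 - 4*(-5))*343 = (1 + 20)*343 = 21*343 = 7203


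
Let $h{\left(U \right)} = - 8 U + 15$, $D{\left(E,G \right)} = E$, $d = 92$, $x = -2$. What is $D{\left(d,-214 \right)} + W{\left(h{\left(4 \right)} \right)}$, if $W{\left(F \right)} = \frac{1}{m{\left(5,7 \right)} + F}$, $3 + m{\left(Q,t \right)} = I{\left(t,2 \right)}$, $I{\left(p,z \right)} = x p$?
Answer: $\frac{3127}{34} \approx 91.971$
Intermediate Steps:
$h{\left(U \right)} = 15 - 8 U$
$I{\left(p,z \right)} = - 2 p$
$m{\left(Q,t \right)} = -3 - 2 t$
$W{\left(F \right)} = \frac{1}{-17 + F}$ ($W{\left(F \right)} = \frac{1}{\left(-3 - 14\right) + F} = \frac{1}{-17 + F}$)
$D{\left(d,-214 \right)} + W{\left(h{\left(4 \right)} \right)} = 92 + \frac{1}{-17 + \left(15 - 32\right)} = 92 + \frac{1}{-17 - 17} = 92 + \frac{1}{-34} = 92 - \frac{1}{34} = \frac{3127}{34}$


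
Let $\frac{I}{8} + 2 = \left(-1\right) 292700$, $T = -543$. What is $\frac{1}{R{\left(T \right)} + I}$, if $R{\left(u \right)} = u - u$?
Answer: $- \frac{1}{2341616} \approx -4.2706 \cdot 10^{-7}$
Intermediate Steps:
$I = -2341616$ ($I = -16 + 8 \left(\left(-1\right) 292700\right) = -16 + 8 \left(-292700\right) = -16 - 2341600 = -2341616$)
$R{\left(u \right)} = 0$
$\frac{1}{R{\left(T \right)} + I} = \frac{1}{0 - 2341616} = \frac{1}{-2341616} = - \frac{1}{2341616}$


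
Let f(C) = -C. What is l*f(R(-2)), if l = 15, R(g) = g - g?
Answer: 0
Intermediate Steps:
R(g) = 0
l*f(R(-2)) = 15*(-1*0) = 15*0 = 0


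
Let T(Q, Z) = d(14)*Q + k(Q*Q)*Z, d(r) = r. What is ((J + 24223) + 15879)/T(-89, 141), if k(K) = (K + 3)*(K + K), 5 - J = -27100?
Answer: 9601/2528573126 ≈ 3.7970e-6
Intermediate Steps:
J = 27105 (J = 5 - 1*(-27100) = 5 + 27100 = 27105)
k(K) = 2*K*(3 + K) (k(K) = (3 + K)*(2*K) = 2*K*(3 + K))
T(Q, Z) = 14*Q + 2*Z*Q**2*(3 + Q**2) (T(Q, Z) = 14*Q + (2*(Q*Q)*(3 + Q*Q))*Z = 14*Q + (2*Q**2*(3 + Q**2))*Z = 14*Q + 2*Z*Q**2*(3 + Q**2))
((J + 24223) + 15879)/T(-89, 141) = ((27105 + 24223) + 15879)/((2*(-89)*(7 - 89*141*(3 + (-89)**2)))) = (51328 + 15879)/((2*(-89)*(7 - 89*141*(3 + 7921)))) = 67207/((2*(-89)*(7 - 89*141*7924))) = 67207/((2*(-89)*(7 - 99438276))) = 67207/((2*(-89)*(-99438269))) = 67207/17700011882 = 67207*(1/17700011882) = 9601/2528573126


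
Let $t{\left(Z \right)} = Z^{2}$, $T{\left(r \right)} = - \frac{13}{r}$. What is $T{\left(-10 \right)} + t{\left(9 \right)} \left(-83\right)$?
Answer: $- \frac{67217}{10} \approx -6721.7$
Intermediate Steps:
$T{\left(-10 \right)} + t{\left(9 \right)} \left(-83\right) = - \frac{13}{-10} + 9^{2} \left(-83\right) = \left(-13\right) \left(- \frac{1}{10}\right) + 81 \left(-83\right) = \frac{13}{10} - 6723 = - \frac{67217}{10}$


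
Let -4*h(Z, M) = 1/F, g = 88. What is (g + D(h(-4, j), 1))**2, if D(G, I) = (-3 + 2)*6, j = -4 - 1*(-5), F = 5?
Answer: 6724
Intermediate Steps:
j = 1 (j = -4 + 5 = 1)
h(Z, M) = -1/20 (h(Z, M) = -1/4/5 = -1/4*1/5 = -1/20)
D(G, I) = -6 (D(G, I) = -1*6 = -6)
(g + D(h(-4, j), 1))**2 = (88 - 6)**2 = 82**2 = 6724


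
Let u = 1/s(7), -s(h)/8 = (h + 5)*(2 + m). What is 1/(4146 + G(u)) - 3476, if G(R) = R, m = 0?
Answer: -2767003564/796031 ≈ -3476.0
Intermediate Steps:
s(h) = -80 - 16*h (s(h) = -8*(h + 5)*(2 + 0) = -8*(5 + h)*2 = -8*(10 + 2*h) = -80 - 16*h)
u = -1/192 (u = 1/(-80 - 16*7) = 1/(-80 - 112) = 1/(-192) = -1/192 ≈ -0.0052083)
1/(4146 + G(u)) - 3476 = 1/(4146 - 1/192) - 3476 = 1/(796031/192) - 3476 = 192/796031 - 3476 = -2767003564/796031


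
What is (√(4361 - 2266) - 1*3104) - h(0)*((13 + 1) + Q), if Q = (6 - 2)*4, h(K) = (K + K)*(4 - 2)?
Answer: -3104 + √2095 ≈ -3058.2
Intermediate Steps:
h(K) = 4*K (h(K) = (2*K)*2 = 4*K)
Q = 16 (Q = 4*4 = 16)
(√(4361 - 2266) - 1*3104) - h(0)*((13 + 1) + Q) = (√(4361 - 2266) - 1*3104) - 4*0*((13 + 1) + 16) = (√2095 - 3104) - 0*(14 + 16) = (-3104 + √2095) - 0*30 = (-3104 + √2095) - 1*0 = (-3104 + √2095) + 0 = -3104 + √2095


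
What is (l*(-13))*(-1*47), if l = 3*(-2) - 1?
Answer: -4277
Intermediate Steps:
l = -7 (l = -6 - 1 = -7)
(l*(-13))*(-1*47) = (-7*(-13))*(-1*47) = 91*(-47) = -4277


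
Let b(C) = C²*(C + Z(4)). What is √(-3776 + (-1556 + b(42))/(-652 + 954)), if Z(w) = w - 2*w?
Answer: I*√81153138/151 ≈ 59.659*I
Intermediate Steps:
Z(w) = -w
b(C) = C²*(-4 + C) (b(C) = C²*(C - 1*4) = C²*(C - 4) = C²*(-4 + C))
√(-3776 + (-1556 + b(42))/(-652 + 954)) = √(-3776 + (-1556 + 42²*(-4 + 42))/(-652 + 954)) = √(-3776 + (-1556 + 1764*38)/302) = √(-3776 + (-1556 + 67032)*(1/302)) = √(-3776 + 65476*(1/302)) = √(-3776 + 32738/151) = √(-537438/151) = I*√81153138/151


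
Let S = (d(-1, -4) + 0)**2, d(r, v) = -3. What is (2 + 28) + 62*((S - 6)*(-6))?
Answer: -1086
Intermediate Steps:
S = 9 (S = (-3 + 0)**2 = (-3)**2 = 9)
(2 + 28) + 62*((S - 6)*(-6)) = (2 + 28) + 62*((9 - 6)*(-6)) = 30 + 62*(3*(-6)) = 30 + 62*(-18) = 30 - 1116 = -1086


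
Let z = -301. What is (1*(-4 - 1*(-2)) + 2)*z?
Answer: 0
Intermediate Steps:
(1*(-4 - 1*(-2)) + 2)*z = (1*(-4 - 1*(-2)) + 2)*(-301) = (1*(-4 + 2) + 2)*(-301) = (1*(-2) + 2)*(-301) = (-2 + 2)*(-301) = 0*(-301) = 0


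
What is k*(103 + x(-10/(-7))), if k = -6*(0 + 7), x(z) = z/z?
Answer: -4368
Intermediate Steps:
x(z) = 1
k = -42 (k = -6*7 = -42)
k*(103 + x(-10/(-7))) = -42*(103 + 1) = -42*104 = -4368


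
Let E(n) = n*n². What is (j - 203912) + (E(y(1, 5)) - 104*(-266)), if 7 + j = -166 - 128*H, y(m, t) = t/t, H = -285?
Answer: -139940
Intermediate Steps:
y(m, t) = 1
E(n) = n³
j = 36307 (j = -7 + (-166 - 128*(-285)) = -7 + (-166 + 36480) = -7 + 36314 = 36307)
(j - 203912) + (E(y(1, 5)) - 104*(-266)) = (36307 - 203912) + (1³ - 104*(-266)) = -167605 + (1 + 27664) = -167605 + 27665 = -139940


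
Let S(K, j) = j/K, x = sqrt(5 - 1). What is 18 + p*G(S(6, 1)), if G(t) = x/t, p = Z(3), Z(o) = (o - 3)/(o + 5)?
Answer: 18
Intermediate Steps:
x = 2 (x = sqrt(4) = 2)
Z(o) = (-3 + o)/(5 + o)
p = 0 (p = (-3 + 3)/(5 + 3) = 0/8 = (1/8)*0 = 0)
G(t) = 2/t
18 + p*G(S(6, 1)) = 18 + 0*(2/((1/6))) = 18 + 0*(2/((1*(1/6)))) = 18 + 0*(2/(1/6)) = 18 + 0*(2*6) = 18 + 0*12 = 18 + 0 = 18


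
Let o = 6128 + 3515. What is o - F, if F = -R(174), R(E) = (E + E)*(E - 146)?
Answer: 19387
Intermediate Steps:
R(E) = 2*E*(-146 + E) (R(E) = (2*E)*(-146 + E) = 2*E*(-146 + E))
o = 9643
F = -9744 (F = -2*174*(-146 + 174) = -2*174*28 = -1*9744 = -9744)
o - F = 9643 - 1*(-9744) = 9643 + 9744 = 19387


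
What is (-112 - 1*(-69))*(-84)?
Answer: 3612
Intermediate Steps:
(-112 - 1*(-69))*(-84) = (-112 + 69)*(-84) = -43*(-84) = 3612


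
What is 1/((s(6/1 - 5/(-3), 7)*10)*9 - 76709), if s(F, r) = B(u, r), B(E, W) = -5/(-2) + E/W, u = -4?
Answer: -7/535748 ≈ -1.3066e-5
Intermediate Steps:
B(E, W) = 5/2 + E/W (B(E, W) = -5*(-½) + E/W = 5/2 + E/W)
s(F, r) = 5/2 - 4/r
1/((s(6/1 - 5/(-3), 7)*10)*9 - 76709) = 1/(((5/2 - 4/7)*10)*9 - 76709) = 1/(((27/14)*10)*9 - 76709) = 1/((135/7)*9 - 76709) = 1/(1215/7 - 76709) = 1/(-535748/7) = -7/535748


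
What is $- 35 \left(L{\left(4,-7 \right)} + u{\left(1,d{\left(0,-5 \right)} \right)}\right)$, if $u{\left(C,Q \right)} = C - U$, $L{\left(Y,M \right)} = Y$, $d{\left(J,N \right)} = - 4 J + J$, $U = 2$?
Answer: $-105$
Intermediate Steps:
$d{\left(J,N \right)} = - 3 J$
$u{\left(C,Q \right)} = -2 + C$ ($u{\left(C,Q \right)} = C - 2 = -2 + C$)
$- 35 \left(L{\left(4,-7 \right)} + u{\left(1,d{\left(0,-5 \right)} \right)}\right) = - 35 \left(4 + \left(-2 + 1\right)\right) = - 35 \left(4 - 1\right) = \left(-35\right) 3 = -105$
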